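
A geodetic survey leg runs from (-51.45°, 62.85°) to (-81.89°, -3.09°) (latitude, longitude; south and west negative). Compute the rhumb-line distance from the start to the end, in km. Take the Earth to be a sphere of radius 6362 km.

Rhumb course C = atan2(Δλ, Δψ) with Δψ = ln[tan(π/4+φ₂/2)/tan(π/4+φ₁/2)] = -1.5959, Δλ = -1.1509 → C = 215.80°
d = R·|Δφ| / |cos C| = 6362·0.53128 / 0.81110 = 4167 km

4167 km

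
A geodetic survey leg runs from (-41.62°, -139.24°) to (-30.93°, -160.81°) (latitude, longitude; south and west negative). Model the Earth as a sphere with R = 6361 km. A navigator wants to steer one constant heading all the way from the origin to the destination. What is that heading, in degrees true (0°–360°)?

Meridional parts: M(φ₁)=-0.8003, M(φ₂)=-0.5681 → ΔM = +0.2321;  Δλ = -0.3765 rad
tan C = Δλ / ΔM = -1.6218 → C = 301.66°

301.7°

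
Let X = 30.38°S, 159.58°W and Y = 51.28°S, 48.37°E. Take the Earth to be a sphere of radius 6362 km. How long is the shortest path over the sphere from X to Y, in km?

10516 km

Haversine: a = sin²(Δφ/2)+cos φ₁ cos φ₂ sin²(Δλ/2) = 0.54105;  σ = 2·atan2(√a,√(1−a))
σ = 94.709° → d = Rσ = 6362·1.65299 = 10516 km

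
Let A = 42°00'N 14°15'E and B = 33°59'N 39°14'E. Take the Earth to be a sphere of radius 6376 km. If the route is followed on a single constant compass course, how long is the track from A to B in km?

2362 km

Δψ = ln[tan(π/4+φ₂/2)/tan(π/4+φ₁/2)] = -0.1779;  Δφ = -0.1399 rad,  Δλ = +0.4360 rad
q = Δφ/Δψ = 0.7867
d = R·√(Δφ² + q²Δλ²) = 6376·0.37046 = 2362 km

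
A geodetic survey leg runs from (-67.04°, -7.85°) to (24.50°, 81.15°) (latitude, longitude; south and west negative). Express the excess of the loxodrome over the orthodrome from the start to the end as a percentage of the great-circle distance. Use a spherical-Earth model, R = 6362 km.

Great circle: σ = 1.9559 rad → d_gc = Rσ = 12443.4 km
Rhumb: Δφ = +1.5977, Δλ = +1.5533, Δψ = +2.0354, q = Δφ/Δψ = 0.7850 → d_rh = R√(Δφ²+q²Δλ²) = 12786.3 km
Excess = (12786.3 − 12443.4) / 12443.4 = 342.9 / 12443.4 = 2.76% ≈ 2.8%

2.8%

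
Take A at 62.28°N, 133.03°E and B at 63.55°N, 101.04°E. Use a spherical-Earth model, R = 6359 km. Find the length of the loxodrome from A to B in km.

Δψ = ln[tan(π/4+φ₂/2)/tan(π/4+φ₁/2)] = +0.0487;  Δφ = +0.0222 rad,  Δλ = -0.5583 rad
q = Δφ/Δψ = 0.4552
d = R·√(Δφ² + q²Δλ²) = 6359·0.25513 = 1622 km

1622 km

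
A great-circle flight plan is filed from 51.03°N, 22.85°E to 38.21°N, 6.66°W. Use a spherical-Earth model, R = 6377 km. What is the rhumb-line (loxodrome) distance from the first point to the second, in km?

Δψ = ln[tan(π/4+φ₂/2)/tan(π/4+φ₁/2)] = -0.3163;  Δφ = -0.2238 rad,  Δλ = -0.5150 rad
q = Δφ/Δψ = 0.7074
d = R·√(Δφ² + q²Δλ²) = 6377·0.42756 = 2727 km

2727 km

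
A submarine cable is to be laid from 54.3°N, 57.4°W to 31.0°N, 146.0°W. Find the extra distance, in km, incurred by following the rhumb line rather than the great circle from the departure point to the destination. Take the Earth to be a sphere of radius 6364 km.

394 km

Great circle: cos σ = sin φ₁ sin φ₂ + cos φ₁ cos φ₂ cos Δλ,  σ = 1.1258 rad → d_gc = 7164.4 km
Rhumb line: Δψ = -0.5636, q = Δφ/Δψ = 0.7216, d_rh = R√(Δφ²+q²Δλ²) = 7558.2 km
Excess = 7558.2 − 7164.4 = 393.8 ≈ 394 km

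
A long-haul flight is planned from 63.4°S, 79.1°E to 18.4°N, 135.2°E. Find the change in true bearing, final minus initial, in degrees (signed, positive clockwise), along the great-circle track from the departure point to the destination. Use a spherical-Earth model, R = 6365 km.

-30.2°

At departure: θ₁ = atan2(sin Δλ cos φ₂, cos φ₁ sin φ₂ − sin φ₁ cos φ₂ cos Δλ) = 52.04°
At arrival: θ₂ = atan2(sin Δλ cos φ₁, −cos φ₂ sin φ₁ + sin φ₂ cos φ₁ cos Δλ) = 21.84°
Δθ = θ₂ − θ₁ = -30.2°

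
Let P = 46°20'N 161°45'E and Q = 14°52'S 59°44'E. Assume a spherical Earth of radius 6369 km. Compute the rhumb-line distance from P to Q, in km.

Rhumb course C = atan2(Δλ, Δψ) with Δψ = ln[tan(π/4+φ₂/2)/tan(π/4+φ₁/2)] = -1.1771, Δλ = -1.7805 → C = 236.53°
d = R·|Δφ| / |cos C| = 6369·1.06814 / 0.55148 = 12336 km

12336 km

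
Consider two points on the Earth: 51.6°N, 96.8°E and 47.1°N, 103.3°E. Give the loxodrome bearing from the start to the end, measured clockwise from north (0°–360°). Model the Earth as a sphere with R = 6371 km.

Δψ = ln[tan(π/4+φ₂/2)/tan(π/4+φ₁/2)] = -0.1207
Δλ = +0.1134 rad (taken the short way round)
course = atan2(Δλ, Δψ) = 136.77°

136.8°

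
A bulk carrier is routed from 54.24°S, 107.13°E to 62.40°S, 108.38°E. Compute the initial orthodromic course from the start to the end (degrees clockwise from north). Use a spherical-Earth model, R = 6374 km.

175.9°

N = sin Δλ·cos φ₂ = +0.0101;  D = cos φ₁ sin φ₂ − sin φ₁ cos φ₂ cos Δλ = -0.1420
initial course = atan2(N, D) = 175.93°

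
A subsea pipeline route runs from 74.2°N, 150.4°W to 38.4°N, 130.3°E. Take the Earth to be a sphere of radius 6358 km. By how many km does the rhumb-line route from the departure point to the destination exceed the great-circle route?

338 km

Great circle: cos σ = sin φ₁ sin φ₂ + cos φ₁ cos φ₂ cos Δλ,  σ = 0.8798 rad → d_gc = 5593.8 km
Rhumb line: Δψ = -1.2481, q = Δφ/Δψ = 0.5006, d_rh = R√(Δφ²+q²Δλ²) = 5932.0 km
Excess = 5932.0 − 5593.8 = 338.2 ≈ 338 km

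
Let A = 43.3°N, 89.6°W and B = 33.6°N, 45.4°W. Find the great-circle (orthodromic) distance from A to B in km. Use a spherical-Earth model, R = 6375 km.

cos σ = sin φ₁ sin φ₂ + cos φ₁ cos φ₂ cos Δλ
      = sin(43.30°)sin(33.60°) + cos(43.30°)cos(33.60°)cos(44.20°) = 0.8141
σ = 35.501° → d = Rσ = 6375·0.61962 = 3950 km

3950 km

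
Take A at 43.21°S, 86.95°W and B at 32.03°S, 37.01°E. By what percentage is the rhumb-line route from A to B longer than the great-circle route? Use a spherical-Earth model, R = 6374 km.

10.7%

Great circle: σ = 1.5528 rad → d_gc = Rσ = 9897.8 km
Rhumb: Δφ = +0.1951, Δλ = +2.1635, Δψ = +0.2472, q = Δφ/Δψ = 0.7893 → d_rh = R√(Δφ²+q²Δλ²) = 10955.7 km
Excess = (10955.7 − 9897.8) / 9897.8 = 1057.9 / 9897.8 = 10.69% ≈ 10.7%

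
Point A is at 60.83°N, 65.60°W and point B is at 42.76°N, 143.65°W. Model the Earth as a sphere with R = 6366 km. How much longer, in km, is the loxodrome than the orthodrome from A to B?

285 km

Great circle: cos σ = sin φ₁ sin φ₂ + cos φ₁ cos φ₂ cos Δλ,  σ = 0.8407 rad → d_gc = 5352.1 km
Rhumb line: Δψ = -0.5192, q = Δφ/Δψ = 0.6075, d_rh = R√(Δφ²+q²Δλ²) = 5637.5 km
Excess = 5637.5 − 5352.1 = 285.4 ≈ 285 km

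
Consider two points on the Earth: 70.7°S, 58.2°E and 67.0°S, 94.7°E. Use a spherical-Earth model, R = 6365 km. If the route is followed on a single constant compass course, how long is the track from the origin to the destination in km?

Rhumb course C = atan2(Δλ, Δψ) with Δψ = ln[tan(π/4+φ₂/2)/tan(π/4+φ₁/2)] = +0.1794, Δλ = +0.6370 → C = 74.27°
d = R·|Δφ| / |cos C| = 6365·0.06458 / 0.27111 = 1516 km

1516 km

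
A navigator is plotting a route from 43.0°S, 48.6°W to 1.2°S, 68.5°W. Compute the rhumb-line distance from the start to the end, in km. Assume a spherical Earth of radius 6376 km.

5059 km

Δψ = ln[tan(π/4+φ₂/2)/tan(π/4+φ₁/2)] = +0.8119;  Δφ = +0.7295 rad,  Δλ = -0.3473 rad
q = Δφ/Δψ = 0.8986
d = R·√(Δφ² + q²Δλ²) = 6376·0.79350 = 5059 km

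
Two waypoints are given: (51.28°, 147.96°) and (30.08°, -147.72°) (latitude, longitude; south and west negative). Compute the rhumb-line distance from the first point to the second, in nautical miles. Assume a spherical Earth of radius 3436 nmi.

3151 nmi

Rhumb course C = atan2(Δλ, Δψ) with Δψ = ln[tan(π/4+φ₂/2)/tan(π/4+φ₁/2)] = -0.4950, Δλ = +1.1226 → C = 113.79°
d = R·|Δφ| / |cos C| = 3436·0.37001 / 0.40346 = 3151 nmi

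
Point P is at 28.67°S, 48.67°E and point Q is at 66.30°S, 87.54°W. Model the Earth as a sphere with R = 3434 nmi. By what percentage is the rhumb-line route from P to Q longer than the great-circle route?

18.4%

Great circle: σ = 1.3850 rad → d_gc = Rσ = 4756.1 nmi
Rhumb: Δφ = -0.6568, Δλ = -2.3773, Δψ = -1.0388, q = Δφ/Δψ = 0.6322 → d_rh = R√(Δφ²+q²Δλ²) = 5632.5 nmi
Excess = (5632.5 − 4756.1) / 4756.1 = 876.4 / 4756.1 = 18.43% ≈ 18.4%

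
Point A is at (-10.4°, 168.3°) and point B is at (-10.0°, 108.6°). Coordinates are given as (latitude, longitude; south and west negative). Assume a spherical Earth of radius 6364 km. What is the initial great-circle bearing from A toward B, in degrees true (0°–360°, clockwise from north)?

θ = atan2( sin Δλ·cos φ₂ ,  cos φ₁ sin φ₂ − sin φ₁ cos φ₂ cos Δλ )
  = atan2(-0.8503, -0.0811) = 264.55°

264.6°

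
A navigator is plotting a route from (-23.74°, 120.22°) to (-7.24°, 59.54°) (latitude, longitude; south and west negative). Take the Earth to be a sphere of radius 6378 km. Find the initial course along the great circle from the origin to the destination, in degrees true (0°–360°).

θ = atan2( sin Δλ·cos φ₂ ,  cos φ₁ sin φ₂ − sin φ₁ cos φ₂ cos Δλ )
  = atan2(-0.8649, +0.0802) = 275.30°

275.3°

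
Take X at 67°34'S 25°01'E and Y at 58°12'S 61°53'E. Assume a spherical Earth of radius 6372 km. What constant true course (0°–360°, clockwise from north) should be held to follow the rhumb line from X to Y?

Meridional parts: M(φ₁)=-1.6179, M(φ₂)=-1.2558 → ΔM = +0.3622;  Δλ = +0.6434 rad
tan C = Δλ / ΔM = +1.7766 → C = 60.63°

60.6°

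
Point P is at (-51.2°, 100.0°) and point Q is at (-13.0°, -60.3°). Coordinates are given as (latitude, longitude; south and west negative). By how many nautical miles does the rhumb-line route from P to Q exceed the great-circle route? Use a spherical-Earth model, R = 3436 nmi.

1383 nmi

Great circle: cos σ = sin φ₁ sin φ₂ + cos φ₁ cos φ₂ cos Δλ,  σ = 1.9818 rad → d_gc = 6809.3 nmi
Rhumb line: Δψ = +0.8148, q = Δφ/Δψ = 0.8182, d_rh = R√(Δφ²+q²Δλ²) = 8192.6 nmi
Excess = 8192.6 − 6809.3 = 1383.3 ≈ 1383 nmi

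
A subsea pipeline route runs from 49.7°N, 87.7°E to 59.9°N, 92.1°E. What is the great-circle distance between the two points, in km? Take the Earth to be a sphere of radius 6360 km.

1166 km

Haversine: a = sin²(Δφ/2)+cos φ₁ cos φ₂ sin²(Δλ/2) = 0.00838;  σ = 2·atan2(√a,√(1−a))
σ = 10.505° → d = Rσ = 6360·0.18334 = 1166 km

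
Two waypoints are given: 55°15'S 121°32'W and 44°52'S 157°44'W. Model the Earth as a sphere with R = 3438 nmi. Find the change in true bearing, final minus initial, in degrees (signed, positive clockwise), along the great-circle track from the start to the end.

+28.2°

Initial bearing θ₁ = atan2(sin Δλ cos φ₂, cos φ₁ sin φ₂ − sin φ₁ cos φ₂ cos Δλ) = 279.20°
Final bearing θ₂ = (initial bearing from the destination back to the start) + 180° = 307.45°
Δθ = θ₂ − θ₁ = +28.2°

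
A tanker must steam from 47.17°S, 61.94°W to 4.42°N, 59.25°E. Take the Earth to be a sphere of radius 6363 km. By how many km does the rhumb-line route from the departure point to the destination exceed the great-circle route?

Great circle: cos σ = sin φ₁ sin φ₂ + cos φ₁ cos φ₂ cos Δλ,  σ = 1.9906 rad → d_gc = 12665.9 km
Rhumb line: Δψ = +1.0132, q = Δφ/Δψ = 0.8887, d_rh = R√(Δφ²+q²Δλ²) = 13261.9 km
Excess = 13261.9 − 12665.9 = 596.0 ≈ 596 km

596 km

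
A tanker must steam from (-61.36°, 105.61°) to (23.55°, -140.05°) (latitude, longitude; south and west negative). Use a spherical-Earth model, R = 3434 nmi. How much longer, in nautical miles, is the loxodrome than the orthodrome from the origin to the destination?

Great circle: cos σ = sin φ₁ sin φ₂ + cos φ₁ cos φ₂ cos Δλ,  σ = 2.1315 rad → d_gc = 7319.47 nmi
Rhumb line: Δψ = +1.7886, q = Δφ/Δψ = 0.8286, d_rh = R√(Δφ²+q²Δλ²) = 7624.98 nmi
Excess = 7624.98 − 7319.47 = 305.51 ≈ 306 nmi

306 nmi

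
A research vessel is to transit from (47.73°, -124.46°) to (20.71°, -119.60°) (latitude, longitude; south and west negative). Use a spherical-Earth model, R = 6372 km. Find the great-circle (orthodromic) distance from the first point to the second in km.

cos σ = sin φ₁ sin φ₂ + cos φ₁ cos φ₂ cos Δλ
      = sin(47.73°)sin(20.71°) + cos(47.73°)cos(20.71°)cos(4.86°) = 0.8886
σ = 27.304° → d = Rσ = 6372·0.47654 = 3037 km

3037 km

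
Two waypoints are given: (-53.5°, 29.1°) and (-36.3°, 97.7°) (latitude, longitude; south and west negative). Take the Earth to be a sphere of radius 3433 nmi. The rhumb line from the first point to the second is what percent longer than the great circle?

3.3%

Great circle: σ = 0.8621 rad → d_gc = Rσ = 2959.7 nmi
Rhumb: Δφ = +0.3002, Δλ = +1.1973, Δψ = +0.4287, q = Δφ/Δψ = 0.7003 → d_rh = R√(Δφ²+q²Δλ²) = 3057.4 nmi
Excess = (3057.4 − 2959.7) / 2959.7 = 97.7 / 2959.7 = 3.30% ≈ 3.3%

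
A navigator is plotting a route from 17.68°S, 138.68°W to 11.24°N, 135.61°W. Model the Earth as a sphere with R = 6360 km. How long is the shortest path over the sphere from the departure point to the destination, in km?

cos σ = sin φ₁ sin φ₂ + cos φ₁ cos φ₂ cos Δλ
      = sin(-17.68°)sin(11.24°) + cos(-17.68°)cos(11.24°)cos(3.07°) = 0.8740
σ = 29.079° → d = Rσ = 6360·0.50752 = 3228 km

3228 km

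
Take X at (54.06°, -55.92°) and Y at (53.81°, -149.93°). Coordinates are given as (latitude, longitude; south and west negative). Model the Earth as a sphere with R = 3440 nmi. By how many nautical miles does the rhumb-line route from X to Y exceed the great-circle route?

260 nmi

Great circle: cos σ = sin φ₁ sin φ₂ + cos φ₁ cos φ₂ cos Δλ,  σ = 0.8903 rad → d_gc = 3062.6 nmi
Rhumb line: Δψ = -0.0074, q = Δφ/Δψ = 0.5887, d_rh = R√(Δφ²+q²Δλ²) = 3322.8 nmi
Excess = 3322.8 − 3062.6 = 260.2 ≈ 260 nmi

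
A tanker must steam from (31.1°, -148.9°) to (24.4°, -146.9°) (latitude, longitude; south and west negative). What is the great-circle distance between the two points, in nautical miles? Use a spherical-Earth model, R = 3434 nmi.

415 nmi

cos σ = sin φ₁ sin φ₂ + cos φ₁ cos φ₂ cos Δλ
      = sin(31.10°)sin(24.40°) + cos(31.10°)cos(24.40°)cos(2.00°) = 0.9927
σ = 6.929° → d = Rσ = 3434·0.12094 = 415 nmi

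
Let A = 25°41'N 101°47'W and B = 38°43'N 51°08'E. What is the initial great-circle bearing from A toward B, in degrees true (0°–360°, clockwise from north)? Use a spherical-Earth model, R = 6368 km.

22.3°

N = sin Δλ·cos φ₂ = +0.3552;  D = cos φ₁ sin φ₂ − sin φ₁ cos φ₂ cos Δλ = +0.8648
initial course = atan2(N, D) = 22.33°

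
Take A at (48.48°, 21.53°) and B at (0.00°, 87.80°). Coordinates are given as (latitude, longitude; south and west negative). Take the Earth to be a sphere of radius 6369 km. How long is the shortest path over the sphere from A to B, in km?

8285 km

cos σ = sin φ₁ sin φ₂ + cos φ₁ cos φ₂ cos Δλ
      = sin(48.48°)sin(0.00°) + cos(48.48°)cos(0.00°)cos(66.27°) = 0.2668
σ = 74.528° → d = Rσ = 6369·1.30077 = 8285 km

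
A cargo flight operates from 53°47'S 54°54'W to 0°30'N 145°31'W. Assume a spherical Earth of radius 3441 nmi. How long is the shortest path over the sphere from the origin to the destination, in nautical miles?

5451 nmi

cos σ = sin φ₁ sin φ₂ + cos φ₁ cos φ₂ cos Δλ
      = sin(-53.78°)sin(0.50°) + cos(-53.78°)cos(0.50°)cos(-90.62°) = -0.0134
σ = 90.768° → d = Rσ = 3441·1.58420 = 5451 nmi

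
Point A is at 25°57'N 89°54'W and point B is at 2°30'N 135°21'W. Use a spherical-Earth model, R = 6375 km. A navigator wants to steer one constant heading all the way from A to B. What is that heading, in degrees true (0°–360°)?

Δψ = ln[tan(π/4+φ₂/2)/tan(π/4+φ₁/2)] = -0.4256
Δλ = -0.7933 rad (taken the short way round)
course = atan2(Δλ, Δψ) = 241.79°

241.8°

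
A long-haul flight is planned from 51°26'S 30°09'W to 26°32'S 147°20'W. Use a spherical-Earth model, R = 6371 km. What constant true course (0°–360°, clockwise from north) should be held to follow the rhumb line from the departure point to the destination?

285.6°

Meridional parts: M(φ₁)=-1.0502, M(φ₂)=-0.4806 → ΔM = +0.5696;  Δλ = -2.0452 rad
tan C = Δλ / ΔM = -3.5906 → C = 285.56°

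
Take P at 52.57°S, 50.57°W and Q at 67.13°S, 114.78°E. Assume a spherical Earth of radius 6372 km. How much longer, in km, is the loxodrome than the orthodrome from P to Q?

2555 km

Great circle: cos σ = sin φ₁ sin φ₂ + cos φ₁ cos φ₂ cos Δλ,  σ = 1.0436 rad → d_gc = 6649.6 km
Rhumb line: Δψ = -0.5157, q = Δφ/Δψ = 0.4927, d_rh = R√(Δφ²+q²Δλ²) = 9204.6 km
Excess = 9204.6 − 6649.6 = 2555.0 ≈ 2555 km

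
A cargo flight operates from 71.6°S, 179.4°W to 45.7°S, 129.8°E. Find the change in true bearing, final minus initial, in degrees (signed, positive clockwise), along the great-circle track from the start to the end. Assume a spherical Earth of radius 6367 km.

+45.2°

At departure: θ₁ = atan2(sin Δλ cos φ₂, cos φ₁ sin φ₂ − sin φ₁ cos φ₂ cos Δλ) = 289.62°
At arrival: θ₂ = atan2(sin Δλ cos φ₁, −cos φ₂ sin φ₁ + sin φ₂ cos φ₁ cos Δλ) = 334.80°
Δθ = θ₂ − θ₁ = +45.2°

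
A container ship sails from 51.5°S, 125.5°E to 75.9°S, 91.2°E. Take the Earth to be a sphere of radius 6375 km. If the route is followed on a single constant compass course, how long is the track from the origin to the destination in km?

3134 km

Rhumb course C = atan2(Δλ, Δψ) with Δψ = ln[tan(π/4+φ₂/2)/tan(π/4+φ₁/2)] = -1.0381, Δλ = -0.5986 → C = 209.97°
d = R·|Δφ| / |cos C| = 6375·0.42586 / 0.86627 = 3134 km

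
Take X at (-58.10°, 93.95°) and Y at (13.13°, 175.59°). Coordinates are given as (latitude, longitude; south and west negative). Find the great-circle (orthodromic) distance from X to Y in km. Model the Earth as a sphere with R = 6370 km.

Haversine: a = sin²(Δφ/2)+cos φ₁ cos φ₂ sin²(Δλ/2) = 0.55902;  σ = 2·atan2(√a,√(1−a))
σ = 96.778° → d = Rσ = 6370·1.68910 = 10760 km

10760 km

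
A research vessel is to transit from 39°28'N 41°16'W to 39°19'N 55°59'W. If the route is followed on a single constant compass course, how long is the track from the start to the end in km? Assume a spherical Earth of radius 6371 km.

1265 km

Δψ = ln[tan(π/4+φ₂/2)/tan(π/4+φ₁/2)] = -0.0034;  Δφ = -0.0026 rad,  Δλ = -0.2569 rad
q = Δφ/Δψ = 0.7728
d = R·√(Δφ² + q²Δλ²) = 6371·0.19852 = 1265 km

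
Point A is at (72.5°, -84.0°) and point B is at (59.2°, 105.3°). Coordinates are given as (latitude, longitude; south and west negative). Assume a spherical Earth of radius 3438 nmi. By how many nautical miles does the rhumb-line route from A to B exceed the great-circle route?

Great circle: cos σ = sin φ₁ sin φ₂ + cos φ₁ cos φ₂ cos Δλ,  σ = 0.8403 rad → d_gc = 2888.9 nmi
Rhumb line: Δψ = -0.5820, q = Δφ/Δψ = 0.3989, d_rh = R√(Δφ²+q²Δλ²) = 4162.6 nmi
Excess = 4162.6 − 2888.9 = 1273.7 ≈ 1274 nmi

1274 nmi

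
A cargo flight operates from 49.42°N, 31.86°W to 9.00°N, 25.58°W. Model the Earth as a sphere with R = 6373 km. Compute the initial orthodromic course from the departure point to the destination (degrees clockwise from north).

N = sin Δλ·cos φ₂ = +0.1080;  D = cos φ₁ sin φ₂ − sin φ₁ cos φ₂ cos Δλ = -0.6439
initial course = atan2(N, D) = 170.47°

170.5°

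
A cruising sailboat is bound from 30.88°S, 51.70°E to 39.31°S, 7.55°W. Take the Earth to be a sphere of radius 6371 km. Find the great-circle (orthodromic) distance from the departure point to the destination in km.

cos σ = sin φ₁ sin φ₂ + cos φ₁ cos φ₂ cos Δλ
      = sin(-30.88°)sin(-39.31°) + cos(-30.88°)cos(-39.31°)cos(-59.25°) = 0.6647
σ = 48.343° → d = Rσ = 6371·0.84374 = 5375 km

5375 km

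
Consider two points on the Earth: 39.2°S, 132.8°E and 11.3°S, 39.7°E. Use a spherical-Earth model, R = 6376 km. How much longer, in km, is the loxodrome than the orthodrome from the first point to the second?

256 km

Great circle: cos σ = sin φ₁ sin φ₂ + cos φ₁ cos φ₂ cos Δλ,  σ = 1.4880 rad → d_gc = 9487.2 km
Rhumb line: Δψ = +0.5463, q = Δφ/Δψ = 0.8914, d_rh = R√(Δφ²+q²Δλ²) = 9743.1 km
Excess = 9743.1 − 9487.2 = 255.9 ≈ 256 km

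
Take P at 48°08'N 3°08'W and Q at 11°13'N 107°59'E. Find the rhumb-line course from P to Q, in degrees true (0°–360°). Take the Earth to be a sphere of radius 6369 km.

111.5°

Meridional parts: M(φ₁)=+0.9609, M(φ₂)=+0.1970 → ΔM = -0.7639;  Δλ = +1.9394 rad
tan C = Δλ / ΔM = -2.5387 → C = 111.50°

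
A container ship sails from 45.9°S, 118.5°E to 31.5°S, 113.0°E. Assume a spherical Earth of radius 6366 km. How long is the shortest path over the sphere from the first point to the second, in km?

1668 km

cos σ = sin φ₁ sin φ₂ + cos φ₁ cos φ₂ cos Δλ
      = sin(-45.90°)sin(-31.50°) + cos(-45.90°)cos(-31.50°)cos(-5.50°) = 0.9659
σ = 15.016° → d = Rσ = 6366·0.26209 = 1668 km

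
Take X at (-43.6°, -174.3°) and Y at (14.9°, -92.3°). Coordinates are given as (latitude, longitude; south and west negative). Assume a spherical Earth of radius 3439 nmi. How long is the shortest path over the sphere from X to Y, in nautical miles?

5677 nmi

cos σ = sin φ₁ sin φ₂ + cos φ₁ cos φ₂ cos Δλ
      = sin(-43.60°)sin(14.90°) + cos(-43.60°)cos(14.90°)cos(82.00°) = -0.0799
σ = 94.584° → d = Rσ = 3439·1.65081 = 5677 nmi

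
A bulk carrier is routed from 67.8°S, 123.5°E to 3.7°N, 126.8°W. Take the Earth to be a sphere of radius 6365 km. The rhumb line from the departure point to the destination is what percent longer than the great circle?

Great circle: σ = 1.7588 rad → d_gc = Rσ = 11194.5 km
Rhumb: Δφ = +1.2479, Δλ = +1.9146, Δψ = +1.6933, q = Δφ/Δψ = 0.7370 → d_rh = R√(Δφ²+q²Δλ²) = 11989.7 km
Excess = (11989.7 − 11194.5) / 11194.5 = 795.2 / 11194.5 = 7.10% ≈ 7.1%

7.1%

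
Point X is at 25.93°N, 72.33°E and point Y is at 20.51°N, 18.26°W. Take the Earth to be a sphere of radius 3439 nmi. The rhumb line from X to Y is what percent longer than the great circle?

Great circle: σ = 1.4258 rad → d_gc = Rσ = 4903.2 nmi
Rhumb: Δφ = -0.0946, Δλ = -1.5811, Δψ = -0.1030, q = Δφ/Δψ = 0.9185 → d_rh = R√(Δφ²+q²Δλ²) = 5005.0 nmi
Excess = (5005.0 − 4903.2) / 4903.2 = 101.8 / 4903.2 = 2.08% ≈ 2.1%

2.1%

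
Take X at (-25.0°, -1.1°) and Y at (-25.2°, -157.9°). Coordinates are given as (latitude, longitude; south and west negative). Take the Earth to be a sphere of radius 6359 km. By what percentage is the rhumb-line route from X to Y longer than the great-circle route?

Great circle: σ = 2.1819 rad → d_gc = Rσ = 13874.9 km
Rhumb: Δφ = -0.0035, Δλ = -2.7367, Δψ = -0.0039, q = Δφ/Δψ = 0.9056 → d_rh = R√(Δφ²+q²Δλ²) = 15759.2 km
Excess = (15759.2 − 13874.9) / 13874.9 = 1884.3 / 13874.9 = 13.58% ≈ 13.6%

13.6%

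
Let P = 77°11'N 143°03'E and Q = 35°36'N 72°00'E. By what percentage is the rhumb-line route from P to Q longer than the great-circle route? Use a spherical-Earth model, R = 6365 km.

Great circle: σ = 0.8941 rad → d_gc = Rσ = 5691.2 km
Rhumb: Δφ = -0.7258, Δλ = -1.2401, Δψ = -1.5208, q = Δφ/Δψ = 0.4772 → d_rh = R√(Δφ²+q²Δλ²) = 5960.6 km
Excess = (5960.6 − 5691.2) / 5691.2 = 269.4 / 5691.2 = 4.73% ≈ 4.7%

4.7%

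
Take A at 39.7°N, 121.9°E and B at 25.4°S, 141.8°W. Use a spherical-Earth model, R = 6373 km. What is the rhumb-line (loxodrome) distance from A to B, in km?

12362 km

Δψ = ln[tan(π/4+φ₂/2)/tan(π/4+φ₁/2)] = -1.2147;  Δφ = -1.1362 rad,  Δλ = +1.6808 rad
q = Δφ/Δψ = 0.9354
d = R·√(Δφ² + q²Δλ²) = 6373·1.93977 = 12362 km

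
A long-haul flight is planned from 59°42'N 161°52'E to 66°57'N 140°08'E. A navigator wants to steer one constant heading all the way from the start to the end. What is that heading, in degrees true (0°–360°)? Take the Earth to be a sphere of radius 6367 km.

Δψ = ln[tan(π/4+φ₂/2)/tan(π/4+φ₁/2)] = +0.2836
Δλ = -0.3793 rad (taken the short way round)
course = atan2(Δλ, Δψ) = 306.78°

306.8°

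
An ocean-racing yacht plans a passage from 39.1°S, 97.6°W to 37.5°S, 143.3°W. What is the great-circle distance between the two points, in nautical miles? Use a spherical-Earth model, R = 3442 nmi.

2134 nmi

cos σ = sin φ₁ sin φ₂ + cos φ₁ cos φ₂ cos Δλ
      = sin(-39.10°)sin(-37.50°) + cos(-39.10°)cos(-37.50°)cos(-45.70°) = 0.8139
σ = 35.518° → d = Rσ = 3442·0.61991 = 2134 nmi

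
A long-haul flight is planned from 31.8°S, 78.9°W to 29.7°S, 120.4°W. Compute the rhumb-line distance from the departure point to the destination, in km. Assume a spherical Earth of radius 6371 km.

3972 km

Δψ = ln[tan(π/4+φ₂/2)/tan(π/4+φ₁/2)] = +0.0427;  Δφ = +0.0367 rad,  Δλ = -0.7243 rad
q = Δφ/Δψ = 0.8593
d = R·√(Δφ² + q²Δλ²) = 6371·0.62350 = 3972 km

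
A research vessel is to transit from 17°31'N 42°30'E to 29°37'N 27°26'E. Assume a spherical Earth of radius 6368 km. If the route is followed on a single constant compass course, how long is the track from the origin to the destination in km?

Rhumb course C = atan2(Δλ, Δψ) with Δψ = ln[tan(π/4+φ₂/2)/tan(π/4+φ₁/2)] = +0.2310, Δλ = -0.2630 → C = 311.30°
d = R·|Δφ| / |cos C| = 6368·0.21118 / 0.65996 = 2038 km

2038 km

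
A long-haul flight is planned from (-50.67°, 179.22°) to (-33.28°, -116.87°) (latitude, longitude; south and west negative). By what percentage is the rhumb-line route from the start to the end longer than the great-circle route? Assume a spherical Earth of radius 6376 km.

2.6%

Great circle: σ = 0.8533 rad → d_gc = Rσ = 5440.9 km
Rhumb: Δφ = +0.3035, Δλ = +1.1154, Δψ = +0.4124, q = Δφ/Δψ = 0.7359 → d_rh = R√(Δφ²+q²Δλ²) = 5580.0 km
Excess = (5580.0 − 5440.9) / 5440.9 = 139.1 / 5440.9 = 2.56% ≈ 2.6%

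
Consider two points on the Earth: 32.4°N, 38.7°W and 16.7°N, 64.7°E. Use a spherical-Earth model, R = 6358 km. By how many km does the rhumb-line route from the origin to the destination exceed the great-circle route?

Great circle: cos σ = sin φ₁ sin φ₂ + cos φ₁ cos φ₂ cos Δλ,  σ = 1.6042 rad → d_gc = 10199.8 km
Rhumb line: Δψ = -0.3026, q = Δφ/Δψ = 0.9056, d_rh = R√(Δφ²+q²Δλ²) = 10535.4 km
Excess = 10535.4 − 10199.8 = 335.6 ≈ 336 km

336 km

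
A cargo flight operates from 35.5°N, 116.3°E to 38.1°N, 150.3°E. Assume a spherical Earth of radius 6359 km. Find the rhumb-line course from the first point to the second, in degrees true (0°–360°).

Δψ = ln[tan(π/4+φ₂/2)/tan(π/4+φ₁/2)] = +0.0567
Δλ = +0.5934 rad (taken the short way round)
course = atan2(Δλ, Δψ) = 84.54°

84.5°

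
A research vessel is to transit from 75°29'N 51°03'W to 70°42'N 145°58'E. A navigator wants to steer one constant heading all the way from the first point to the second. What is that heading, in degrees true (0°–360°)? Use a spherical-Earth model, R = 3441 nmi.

264.2°

Δψ = ln[tan(π/4+φ₂/2)/tan(π/4+φ₁/2)] = -0.2890
Δλ = -2.8446 rad (taken the short way round)
course = atan2(Δλ, Δψ) = 264.20°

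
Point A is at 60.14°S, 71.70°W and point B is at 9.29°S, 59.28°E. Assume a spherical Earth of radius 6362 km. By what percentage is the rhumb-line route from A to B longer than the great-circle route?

11.9%

Great circle: σ = 1.7540 rad → d_gc = Rσ = 11159.2 km
Rhumb: Δφ = +0.8875, Δλ = +2.2860, Δψ = +1.1590, q = Δφ/Δψ = 0.7657 → d_rh = R√(Δφ²+q²Δλ²) = 12486.4 km
Excess = (12486.4 − 11159.2) / 11159.2 = 1327.2 / 11159.2 = 11.89% ≈ 11.9%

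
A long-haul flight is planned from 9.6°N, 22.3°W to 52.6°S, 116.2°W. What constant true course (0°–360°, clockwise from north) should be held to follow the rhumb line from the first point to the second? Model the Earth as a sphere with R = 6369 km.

Meridional parts: M(φ₁)=+0.1683, M(φ₂)=-1.0833 → ΔM = -1.2516;  Δλ = -1.6389 rad
tan C = Δλ / ΔM = +1.3094 → C = 232.63°

232.6°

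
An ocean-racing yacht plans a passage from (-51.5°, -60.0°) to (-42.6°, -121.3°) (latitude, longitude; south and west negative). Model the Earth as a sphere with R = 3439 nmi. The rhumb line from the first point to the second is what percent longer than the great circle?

Great circle: σ = 0.7231 rad → d_gc = Rσ = 2486.6 nmi
Rhumb: Δφ = +0.1553, Δλ = -1.0699, Δψ = +0.2287, q = Δφ/Δψ = 0.6791 → d_rh = R√(Δφ²+q²Δλ²) = 2555.1 nmi
Excess = (2555.1 − 2486.6) / 2486.6 = 68.5 / 2486.6 = 2.755% ≈ 2.8%

2.8%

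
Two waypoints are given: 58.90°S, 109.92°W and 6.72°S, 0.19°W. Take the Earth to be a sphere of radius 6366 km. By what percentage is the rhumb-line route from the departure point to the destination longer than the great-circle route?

6.8%

Great circle: σ = 1.6438 rad → d_gc = Rσ = 10464.7 km
Rhumb: Δφ = +0.9107, Δλ = +1.9151, Δψ = +1.1616, q = Δφ/Δψ = 0.7840 → d_rh = R√(Δφ²+q²Δλ²) = 11179.2 km
Excess = (11179.2 − 10464.7) / 10464.7 = 714.5 / 10464.7 = 6.83% ≈ 6.8%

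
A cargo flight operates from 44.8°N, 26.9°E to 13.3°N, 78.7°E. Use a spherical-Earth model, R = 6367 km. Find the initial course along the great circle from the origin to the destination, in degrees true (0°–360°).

N = sin Δλ·cos φ₂ = +0.7648;  D = cos φ₁ sin φ₂ − sin φ₁ cos φ₂ cos Δλ = -0.2608
initial course = atan2(N, D) = 108.83°

108.8°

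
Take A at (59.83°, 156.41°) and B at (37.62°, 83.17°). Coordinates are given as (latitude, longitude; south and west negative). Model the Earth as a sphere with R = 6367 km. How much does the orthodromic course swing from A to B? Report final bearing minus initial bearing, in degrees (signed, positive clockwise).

-59.3°

Initial bearing θ₁ = atan2(sin Δλ cos φ₂, cos φ₁ sin φ₂ − sin φ₁ cos φ₂ cos Δλ) = 278.20°
Final bearing θ₂ = (initial bearing from the destination back to the start) + 180° = 218.90°
Δθ = θ₂ − θ₁ = -59.3°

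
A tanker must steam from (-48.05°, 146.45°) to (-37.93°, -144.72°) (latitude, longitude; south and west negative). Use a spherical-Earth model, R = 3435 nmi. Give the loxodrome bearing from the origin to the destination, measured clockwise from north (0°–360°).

78.6°

Δψ = ln[tan(π/4+φ₂/2)/tan(π/4+φ₁/2)] = +0.2423
Δλ = +1.2013 rad (taken the short way round)
course = atan2(Δλ, Δψ) = 78.60°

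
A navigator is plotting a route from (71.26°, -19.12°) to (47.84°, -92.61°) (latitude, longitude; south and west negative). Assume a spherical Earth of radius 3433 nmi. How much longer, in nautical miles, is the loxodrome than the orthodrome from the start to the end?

132 nmi

Great circle: cos σ = sin φ₁ sin φ₂ + cos φ₁ cos φ₂ cos Δλ,  σ = 0.7025 rad → d_gc = 2411.5 nmi
Rhumb line: Δψ = -0.8484, q = Δφ/Δψ = 0.4818, d_rh = R√(Δφ²+q²Δλ²) = 2543.5 nmi
Excess = 2543.5 − 2411.5 = 132.0 ≈ 132 nmi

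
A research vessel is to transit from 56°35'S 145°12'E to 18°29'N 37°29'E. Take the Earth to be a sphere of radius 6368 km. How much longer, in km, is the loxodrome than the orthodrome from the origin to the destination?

Great circle: cos σ = sin φ₁ sin φ₂ + cos φ₁ cos φ₂ cos Δλ,  σ = 2.0082 rad → d_gc = 12788.05 km
Rhumb line: Δψ = +1.5317, q = Δφ/Δψ = 0.8553, d_rh = R√(Δφ²+q²Δλ²) = 13208.59 km
Excess = 13208.59 − 12788.05 = 420.54 ≈ 421 km

421 km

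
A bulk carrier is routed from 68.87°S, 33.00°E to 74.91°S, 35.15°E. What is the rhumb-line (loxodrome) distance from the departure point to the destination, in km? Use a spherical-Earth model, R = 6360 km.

674 km

Δψ = ln[tan(π/4+φ₂/2)/tan(π/4+φ₁/2)] = -0.3423;  Δφ = -0.1054 rad,  Δλ = +0.0375 rad
q = Δφ/Δψ = 0.3080
d = R·√(Δφ² + q²Δλ²) = 6360·0.10605 = 674 km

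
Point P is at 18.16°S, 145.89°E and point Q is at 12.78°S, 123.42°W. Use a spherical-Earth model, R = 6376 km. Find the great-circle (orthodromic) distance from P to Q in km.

9647 km

Haversine: a = sin²(Δφ/2)+cos φ₁ cos φ₂ sin²(Δλ/2) = 0.47111;  σ = 2·atan2(√a,√(1−a))
σ = 86.687° → d = Rσ = 6376·1.51298 = 9647 km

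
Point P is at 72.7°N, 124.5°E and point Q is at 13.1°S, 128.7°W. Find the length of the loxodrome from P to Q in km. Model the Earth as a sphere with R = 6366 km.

12710 km

Rhumb course C = atan2(Δλ, Δψ) with Δψ = ln[tan(π/4+φ₂/2)/tan(π/4+φ₁/2)] = -2.1137, Δλ = +1.8640 → C = 138.59°
d = R·|Δφ| / |cos C| = 6366·1.49749 / 0.75001 = 12710 km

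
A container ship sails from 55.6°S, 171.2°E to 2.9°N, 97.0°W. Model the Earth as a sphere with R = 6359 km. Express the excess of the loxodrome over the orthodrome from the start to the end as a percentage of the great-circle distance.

Great circle: σ = 1.6303 rad → d_gc = Rσ = 10367.1 km
Rhumb: Δφ = +1.0210, Δλ = +1.6022, Δψ = +1.2233, q = Δφ/Δψ = 0.8347 → d_rh = R√(Δφ²+q²Δλ²) = 10699.2 km
Excess = (10699.2 − 10367.1) / 10367.1 = 332.1 / 10367.1 = 3.20% ≈ 3.2%

3.2%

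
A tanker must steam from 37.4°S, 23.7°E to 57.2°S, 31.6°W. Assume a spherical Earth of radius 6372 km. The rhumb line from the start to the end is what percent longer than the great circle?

2.2%

Great circle: σ = 0.7143 rad → d_gc = Rσ = 4551.8 km
Rhumb: Δφ = -0.3456, Δλ = -0.9652, Δψ = -0.5183, q = Δφ/Δψ = 0.6667 → d_rh = R√(Δφ²+q²Δλ²) = 4654.0 km
Excess = (4654.0 − 4551.8) / 4551.8 = 102.2 / 4551.8 = 2.245% ≈ 2.2%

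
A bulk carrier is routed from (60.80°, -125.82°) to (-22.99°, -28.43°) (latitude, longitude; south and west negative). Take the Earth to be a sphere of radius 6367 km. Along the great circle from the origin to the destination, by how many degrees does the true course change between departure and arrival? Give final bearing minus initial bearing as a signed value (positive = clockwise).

Initial bearing θ₁ = atan2(sin Δλ cos φ₂, cos φ₁ sin φ₂ − sin φ₁ cos φ₂ cos Δλ) = 95.46°
Final bearing θ₂ = (initial bearing from the destination back to the start) + 180° = 148.16°
Δθ = θ₂ − θ₁ = +52.7°

+52.7°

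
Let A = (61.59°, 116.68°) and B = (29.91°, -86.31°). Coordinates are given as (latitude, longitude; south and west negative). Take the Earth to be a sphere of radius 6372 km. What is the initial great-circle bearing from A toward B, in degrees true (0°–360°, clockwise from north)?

19.8°

N = sin Δλ·cos φ₂ = +0.3386;  D = cos φ₁ sin φ₂ − sin φ₁ cos φ₂ cos Δλ = +0.9391
initial course = atan2(N, D) = 19.82°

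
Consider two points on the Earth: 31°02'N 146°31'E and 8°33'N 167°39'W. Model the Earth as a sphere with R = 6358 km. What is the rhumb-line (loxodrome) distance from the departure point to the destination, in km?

5362 km

Rhumb course C = atan2(Δλ, Δψ) with Δψ = ln[tan(π/4+φ₂/2)/tan(π/4+φ₁/2)] = -0.4205, Δλ = +0.7999 → C = 117.73°
d = R·|Δφ| / |cos C| = 6358·0.39241 / 0.46526 = 5362 km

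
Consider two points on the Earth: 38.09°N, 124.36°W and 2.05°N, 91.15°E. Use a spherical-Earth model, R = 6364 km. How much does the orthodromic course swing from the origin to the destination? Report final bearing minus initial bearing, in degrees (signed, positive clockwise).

At departure: θ₁ = atan2(sin Δλ cos φ₂, cos φ₁ sin φ₂ − sin φ₁ cos φ₂ cos Δλ) = 312.40°
At arrival: θ₂ = atan2(sin Δλ cos φ₁, −cos φ₂ sin φ₁ + sin φ₂ cos φ₁ cos Δλ) = 215.56°
Δθ = θ₂ − θ₁ = -96.8°

-96.8°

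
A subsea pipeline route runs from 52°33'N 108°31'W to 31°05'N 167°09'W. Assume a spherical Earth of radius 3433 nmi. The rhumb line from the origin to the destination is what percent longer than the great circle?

2.1%

Great circle: σ = 0.8218 rad → d_gc = Rσ = 2821.1 nmi
Rhumb: Δφ = -0.3747, Δλ = -1.0233, Δψ = -0.5106, q = Δφ/Δψ = 0.7338 → d_rh = R√(Δφ²+q²Δλ²) = 2881.0 nmi
Excess = (2881.0 − 2821.1) / 2821.1 = 59.9 / 2821.1 = 2.12% ≈ 2.1%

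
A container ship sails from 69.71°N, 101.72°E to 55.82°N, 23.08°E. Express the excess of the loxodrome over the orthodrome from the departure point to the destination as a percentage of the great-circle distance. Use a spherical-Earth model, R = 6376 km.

Great circle: σ = 0.6192 rad → d_gc = Rσ = 3948.3 km
Rhumb: Δφ = -0.2424, Δλ = -1.3725, Δψ = -0.5413, q = Δφ/Δψ = 0.4479 → d_rh = R√(Δφ²+q²Δλ²) = 4213.3 km
Excess = (4213.3 − 3948.3) / 3948.3 = 265.0 / 3948.3 = 6.71% ≈ 6.7%

6.7%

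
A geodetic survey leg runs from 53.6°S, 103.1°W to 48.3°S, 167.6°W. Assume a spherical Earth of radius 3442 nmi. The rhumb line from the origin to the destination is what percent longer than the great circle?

Great circle: σ = 0.6905 rad → d_gc = Rσ = 2376.8 nmi
Rhumb: Δφ = +0.0925, Δλ = -1.1257, Δψ = +0.1470, q = Δφ/Δψ = 0.6291 → d_rh = R√(Δφ²+q²Δλ²) = 2458.3 nmi
Excess = (2458.3 − 2376.8) / 2376.8 = 81.5 / 2376.8 = 3.43% ≈ 3.4%

3.4%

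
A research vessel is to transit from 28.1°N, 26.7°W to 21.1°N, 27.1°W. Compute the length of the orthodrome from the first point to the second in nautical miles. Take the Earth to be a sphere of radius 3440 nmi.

421 nmi

cos σ = sin φ₁ sin φ₂ + cos φ₁ cos φ₂ cos Δλ
      = sin(28.10°)sin(21.10°) + cos(28.10°)cos(21.10°)cos(-0.40°) = 0.9925
σ = 7.009° → d = Rσ = 3440·0.12234 = 421 nmi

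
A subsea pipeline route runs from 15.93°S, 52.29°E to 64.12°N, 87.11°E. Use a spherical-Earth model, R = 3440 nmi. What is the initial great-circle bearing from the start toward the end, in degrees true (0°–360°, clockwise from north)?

θ = atan2( sin Δλ·cos φ₂ ,  cos φ₁ sin φ₂ − sin φ₁ cos φ₂ cos Δλ )
  = atan2(+0.2492, +0.9635) = 14.50°

14.5°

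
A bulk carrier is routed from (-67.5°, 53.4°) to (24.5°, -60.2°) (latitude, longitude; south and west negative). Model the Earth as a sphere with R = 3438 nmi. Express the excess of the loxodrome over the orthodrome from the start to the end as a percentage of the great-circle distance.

5.2%

Great circle: σ = 2.1206 rad → d_gc = Rσ = 7290.7 nmi
Rhumb: Δφ = +1.6057, Δλ = -1.9827, Δψ = +2.0562, q = Δφ/Δψ = 0.7809 → d_rh = R√(Δφ²+q²Δλ²) = 7668.8 nmi
Excess = (7668.8 − 7290.7) / 7290.7 = 378.1 / 7290.7 = 5.19% ≈ 5.2%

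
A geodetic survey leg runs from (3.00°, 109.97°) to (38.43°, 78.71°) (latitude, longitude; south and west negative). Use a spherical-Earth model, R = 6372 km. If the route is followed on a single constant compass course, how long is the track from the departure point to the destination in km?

Rhumb course C = atan2(Δλ, Δψ) with Δψ = ln[tan(π/4+φ₂/2)/tan(π/4+φ₁/2)] = +0.6752, Δλ = -0.5456 → C = 321.06°
d = R·|Δφ| / |cos C| = 6372·0.61837 / 0.77779 = 5066 km

5066 km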